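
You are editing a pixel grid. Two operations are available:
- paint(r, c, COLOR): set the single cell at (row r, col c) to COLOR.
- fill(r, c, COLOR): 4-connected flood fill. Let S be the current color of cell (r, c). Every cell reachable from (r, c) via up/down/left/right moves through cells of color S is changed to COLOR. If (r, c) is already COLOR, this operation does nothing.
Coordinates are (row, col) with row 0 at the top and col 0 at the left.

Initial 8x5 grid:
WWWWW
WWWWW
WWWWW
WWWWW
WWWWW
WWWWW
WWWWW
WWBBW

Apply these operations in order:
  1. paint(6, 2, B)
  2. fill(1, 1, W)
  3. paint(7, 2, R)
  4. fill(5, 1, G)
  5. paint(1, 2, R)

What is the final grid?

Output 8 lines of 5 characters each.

After op 1 paint(6,2,B):
WWWWW
WWWWW
WWWWW
WWWWW
WWWWW
WWWWW
WWBWW
WWBBW
After op 2 fill(1,1,W) [0 cells changed]:
WWWWW
WWWWW
WWWWW
WWWWW
WWWWW
WWWWW
WWBWW
WWBBW
After op 3 paint(7,2,R):
WWWWW
WWWWW
WWWWW
WWWWW
WWWWW
WWWWW
WWBWW
WWRBW
After op 4 fill(5,1,G) [37 cells changed]:
GGGGG
GGGGG
GGGGG
GGGGG
GGGGG
GGGGG
GGBGG
GGRBG
After op 5 paint(1,2,R):
GGGGG
GGRGG
GGGGG
GGGGG
GGGGG
GGGGG
GGBGG
GGRBG

Answer: GGGGG
GGRGG
GGGGG
GGGGG
GGGGG
GGGGG
GGBGG
GGRBG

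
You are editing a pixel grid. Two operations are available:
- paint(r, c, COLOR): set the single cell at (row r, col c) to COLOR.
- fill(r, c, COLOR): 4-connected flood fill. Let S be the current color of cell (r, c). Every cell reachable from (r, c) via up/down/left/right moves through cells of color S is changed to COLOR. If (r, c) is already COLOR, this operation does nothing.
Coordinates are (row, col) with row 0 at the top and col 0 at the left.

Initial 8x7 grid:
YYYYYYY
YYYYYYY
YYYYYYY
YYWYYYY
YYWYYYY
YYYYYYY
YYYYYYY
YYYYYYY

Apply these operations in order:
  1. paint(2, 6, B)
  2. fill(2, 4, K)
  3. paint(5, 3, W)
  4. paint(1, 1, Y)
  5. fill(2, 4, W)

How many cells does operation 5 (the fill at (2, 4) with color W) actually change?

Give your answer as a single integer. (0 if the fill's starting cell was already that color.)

After op 1 paint(2,6,B):
YYYYYYY
YYYYYYY
YYYYYYB
YYWYYYY
YYWYYYY
YYYYYYY
YYYYYYY
YYYYYYY
After op 2 fill(2,4,K) [53 cells changed]:
KKKKKKK
KKKKKKK
KKKKKKB
KKWKKKK
KKWKKKK
KKKKKKK
KKKKKKK
KKKKKKK
After op 3 paint(5,3,W):
KKKKKKK
KKKKKKK
KKKKKKB
KKWKKKK
KKWKKKK
KKKWKKK
KKKKKKK
KKKKKKK
After op 4 paint(1,1,Y):
KKKKKKK
KYKKKKK
KKKKKKB
KKWKKKK
KKWKKKK
KKKWKKK
KKKKKKK
KKKKKKK
After op 5 fill(2,4,W) [51 cells changed]:
WWWWWWW
WYWWWWW
WWWWWWB
WWWWWWW
WWWWWWW
WWWWWWW
WWWWWWW
WWWWWWW

Answer: 51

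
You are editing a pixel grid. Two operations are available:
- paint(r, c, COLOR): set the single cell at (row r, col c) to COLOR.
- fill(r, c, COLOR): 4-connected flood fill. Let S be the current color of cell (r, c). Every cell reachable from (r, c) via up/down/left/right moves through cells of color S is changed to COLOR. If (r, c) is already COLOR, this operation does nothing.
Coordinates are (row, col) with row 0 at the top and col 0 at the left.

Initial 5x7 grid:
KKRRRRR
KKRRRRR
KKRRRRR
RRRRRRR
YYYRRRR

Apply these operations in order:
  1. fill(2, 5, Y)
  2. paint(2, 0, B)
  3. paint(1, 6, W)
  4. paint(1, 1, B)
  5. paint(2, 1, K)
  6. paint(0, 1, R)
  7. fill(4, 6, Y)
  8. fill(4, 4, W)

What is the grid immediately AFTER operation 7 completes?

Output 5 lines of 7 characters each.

Answer: KRYYYYY
KBYYYYW
BKYYYYY
YYYYYYY
YYYYYYY

Derivation:
After op 1 fill(2,5,Y) [26 cells changed]:
KKYYYYY
KKYYYYY
KKYYYYY
YYYYYYY
YYYYYYY
After op 2 paint(2,0,B):
KKYYYYY
KKYYYYY
BKYYYYY
YYYYYYY
YYYYYYY
After op 3 paint(1,6,W):
KKYYYYY
KKYYYYW
BKYYYYY
YYYYYYY
YYYYYYY
After op 4 paint(1,1,B):
KKYYYYY
KBYYYYW
BKYYYYY
YYYYYYY
YYYYYYY
After op 5 paint(2,1,K):
KKYYYYY
KBYYYYW
BKYYYYY
YYYYYYY
YYYYYYY
After op 6 paint(0,1,R):
KRYYYYY
KBYYYYW
BKYYYYY
YYYYYYY
YYYYYYY
After op 7 fill(4,6,Y) [0 cells changed]:
KRYYYYY
KBYYYYW
BKYYYYY
YYYYYYY
YYYYYYY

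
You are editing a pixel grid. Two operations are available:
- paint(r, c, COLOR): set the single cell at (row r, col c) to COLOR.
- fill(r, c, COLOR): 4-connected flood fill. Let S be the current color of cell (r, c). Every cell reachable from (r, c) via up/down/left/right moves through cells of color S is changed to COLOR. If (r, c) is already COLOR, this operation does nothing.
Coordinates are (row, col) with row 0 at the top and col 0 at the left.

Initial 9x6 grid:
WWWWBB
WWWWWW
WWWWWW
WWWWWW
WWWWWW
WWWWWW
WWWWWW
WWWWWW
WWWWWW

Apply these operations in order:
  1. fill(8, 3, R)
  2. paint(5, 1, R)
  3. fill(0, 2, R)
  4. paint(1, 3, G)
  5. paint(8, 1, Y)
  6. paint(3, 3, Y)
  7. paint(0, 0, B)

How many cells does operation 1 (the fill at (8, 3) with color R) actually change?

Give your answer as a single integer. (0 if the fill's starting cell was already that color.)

Answer: 52

Derivation:
After op 1 fill(8,3,R) [52 cells changed]:
RRRRBB
RRRRRR
RRRRRR
RRRRRR
RRRRRR
RRRRRR
RRRRRR
RRRRRR
RRRRRR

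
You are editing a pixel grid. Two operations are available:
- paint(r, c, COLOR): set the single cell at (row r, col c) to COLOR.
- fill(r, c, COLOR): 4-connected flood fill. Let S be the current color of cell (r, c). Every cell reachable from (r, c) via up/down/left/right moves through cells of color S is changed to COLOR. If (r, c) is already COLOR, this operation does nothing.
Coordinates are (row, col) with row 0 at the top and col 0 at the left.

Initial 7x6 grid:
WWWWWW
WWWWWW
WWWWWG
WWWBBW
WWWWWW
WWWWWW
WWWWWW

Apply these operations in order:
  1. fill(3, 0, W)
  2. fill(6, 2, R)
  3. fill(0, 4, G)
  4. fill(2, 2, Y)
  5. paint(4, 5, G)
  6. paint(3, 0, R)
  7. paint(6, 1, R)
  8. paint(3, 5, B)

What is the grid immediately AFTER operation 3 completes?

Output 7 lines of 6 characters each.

Answer: GGGGGG
GGGGGG
GGGGGG
GGGBBG
GGGGGG
GGGGGG
GGGGGG

Derivation:
After op 1 fill(3,0,W) [0 cells changed]:
WWWWWW
WWWWWW
WWWWWG
WWWBBW
WWWWWW
WWWWWW
WWWWWW
After op 2 fill(6,2,R) [39 cells changed]:
RRRRRR
RRRRRR
RRRRRG
RRRBBR
RRRRRR
RRRRRR
RRRRRR
After op 3 fill(0,4,G) [39 cells changed]:
GGGGGG
GGGGGG
GGGGGG
GGGBBG
GGGGGG
GGGGGG
GGGGGG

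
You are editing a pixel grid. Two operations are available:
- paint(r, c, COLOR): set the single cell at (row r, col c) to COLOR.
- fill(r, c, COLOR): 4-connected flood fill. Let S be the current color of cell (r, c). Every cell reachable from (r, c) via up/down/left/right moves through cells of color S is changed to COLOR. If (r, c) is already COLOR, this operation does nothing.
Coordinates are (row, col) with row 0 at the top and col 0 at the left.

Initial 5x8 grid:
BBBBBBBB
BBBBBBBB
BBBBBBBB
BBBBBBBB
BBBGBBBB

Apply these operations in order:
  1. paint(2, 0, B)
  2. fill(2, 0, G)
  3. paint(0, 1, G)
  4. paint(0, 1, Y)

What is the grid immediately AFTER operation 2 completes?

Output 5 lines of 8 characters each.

After op 1 paint(2,0,B):
BBBBBBBB
BBBBBBBB
BBBBBBBB
BBBBBBBB
BBBGBBBB
After op 2 fill(2,0,G) [39 cells changed]:
GGGGGGGG
GGGGGGGG
GGGGGGGG
GGGGGGGG
GGGGGGGG

Answer: GGGGGGGG
GGGGGGGG
GGGGGGGG
GGGGGGGG
GGGGGGGG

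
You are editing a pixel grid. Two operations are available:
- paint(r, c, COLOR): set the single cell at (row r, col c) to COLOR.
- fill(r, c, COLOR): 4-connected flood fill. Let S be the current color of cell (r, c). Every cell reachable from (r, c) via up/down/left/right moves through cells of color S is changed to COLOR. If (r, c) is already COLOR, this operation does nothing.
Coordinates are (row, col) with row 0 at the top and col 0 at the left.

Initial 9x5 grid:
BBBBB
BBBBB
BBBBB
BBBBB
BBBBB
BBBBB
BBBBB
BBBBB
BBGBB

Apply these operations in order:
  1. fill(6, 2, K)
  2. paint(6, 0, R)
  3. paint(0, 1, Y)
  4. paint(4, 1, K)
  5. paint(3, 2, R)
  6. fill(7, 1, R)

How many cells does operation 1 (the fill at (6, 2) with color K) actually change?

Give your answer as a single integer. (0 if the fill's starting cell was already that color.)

Answer: 44

Derivation:
After op 1 fill(6,2,K) [44 cells changed]:
KKKKK
KKKKK
KKKKK
KKKKK
KKKKK
KKKKK
KKKKK
KKKKK
KKGKK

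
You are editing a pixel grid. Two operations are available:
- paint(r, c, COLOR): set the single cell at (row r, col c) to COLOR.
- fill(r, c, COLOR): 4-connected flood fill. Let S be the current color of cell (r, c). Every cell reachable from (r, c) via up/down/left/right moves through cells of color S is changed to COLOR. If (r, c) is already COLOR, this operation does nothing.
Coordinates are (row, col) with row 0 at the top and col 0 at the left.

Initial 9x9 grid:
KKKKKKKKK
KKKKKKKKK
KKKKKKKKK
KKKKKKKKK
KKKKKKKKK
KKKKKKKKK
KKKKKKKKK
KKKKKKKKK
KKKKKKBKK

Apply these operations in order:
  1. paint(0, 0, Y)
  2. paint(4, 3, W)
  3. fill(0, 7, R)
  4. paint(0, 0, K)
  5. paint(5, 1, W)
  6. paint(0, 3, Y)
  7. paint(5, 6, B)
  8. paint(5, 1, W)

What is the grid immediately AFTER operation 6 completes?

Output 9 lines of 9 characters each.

Answer: KRRYRRRRR
RRRRRRRRR
RRRRRRRRR
RRRRRRRRR
RRRWRRRRR
RWRRRRRRR
RRRRRRRRR
RRRRRRRRR
RRRRRRBRR

Derivation:
After op 1 paint(0,0,Y):
YKKKKKKKK
KKKKKKKKK
KKKKKKKKK
KKKKKKKKK
KKKKKKKKK
KKKKKKKKK
KKKKKKKKK
KKKKKKKKK
KKKKKKBKK
After op 2 paint(4,3,W):
YKKKKKKKK
KKKKKKKKK
KKKKKKKKK
KKKKKKKKK
KKKWKKKKK
KKKKKKKKK
KKKKKKKKK
KKKKKKKKK
KKKKKKBKK
After op 3 fill(0,7,R) [78 cells changed]:
YRRRRRRRR
RRRRRRRRR
RRRRRRRRR
RRRRRRRRR
RRRWRRRRR
RRRRRRRRR
RRRRRRRRR
RRRRRRRRR
RRRRRRBRR
After op 4 paint(0,0,K):
KRRRRRRRR
RRRRRRRRR
RRRRRRRRR
RRRRRRRRR
RRRWRRRRR
RRRRRRRRR
RRRRRRRRR
RRRRRRRRR
RRRRRRBRR
After op 5 paint(5,1,W):
KRRRRRRRR
RRRRRRRRR
RRRRRRRRR
RRRRRRRRR
RRRWRRRRR
RWRRRRRRR
RRRRRRRRR
RRRRRRRRR
RRRRRRBRR
After op 6 paint(0,3,Y):
KRRYRRRRR
RRRRRRRRR
RRRRRRRRR
RRRRRRRRR
RRRWRRRRR
RWRRRRRRR
RRRRRRRRR
RRRRRRRRR
RRRRRRBRR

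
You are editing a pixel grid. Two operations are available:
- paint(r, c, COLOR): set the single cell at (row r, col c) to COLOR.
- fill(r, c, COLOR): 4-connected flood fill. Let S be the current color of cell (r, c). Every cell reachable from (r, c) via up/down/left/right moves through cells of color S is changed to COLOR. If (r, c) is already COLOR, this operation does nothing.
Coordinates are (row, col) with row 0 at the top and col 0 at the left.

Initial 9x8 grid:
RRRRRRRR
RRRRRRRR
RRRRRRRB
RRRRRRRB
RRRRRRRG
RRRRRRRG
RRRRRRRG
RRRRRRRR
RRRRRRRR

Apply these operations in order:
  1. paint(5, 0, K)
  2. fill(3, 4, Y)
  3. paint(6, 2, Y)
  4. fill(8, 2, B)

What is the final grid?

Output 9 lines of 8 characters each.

Answer: BBBBBBBB
BBBBBBBB
BBBBBBBB
BBBBBBBB
BBBBBBBG
KBBBBBBG
BBBBBBBG
BBBBBBBB
BBBBBBBB

Derivation:
After op 1 paint(5,0,K):
RRRRRRRR
RRRRRRRR
RRRRRRRB
RRRRRRRB
RRRRRRRG
KRRRRRRG
RRRRRRRG
RRRRRRRR
RRRRRRRR
After op 2 fill(3,4,Y) [66 cells changed]:
YYYYYYYY
YYYYYYYY
YYYYYYYB
YYYYYYYB
YYYYYYYG
KYYYYYYG
YYYYYYYG
YYYYYYYY
YYYYYYYY
After op 3 paint(6,2,Y):
YYYYYYYY
YYYYYYYY
YYYYYYYB
YYYYYYYB
YYYYYYYG
KYYYYYYG
YYYYYYYG
YYYYYYYY
YYYYYYYY
After op 4 fill(8,2,B) [66 cells changed]:
BBBBBBBB
BBBBBBBB
BBBBBBBB
BBBBBBBB
BBBBBBBG
KBBBBBBG
BBBBBBBG
BBBBBBBB
BBBBBBBB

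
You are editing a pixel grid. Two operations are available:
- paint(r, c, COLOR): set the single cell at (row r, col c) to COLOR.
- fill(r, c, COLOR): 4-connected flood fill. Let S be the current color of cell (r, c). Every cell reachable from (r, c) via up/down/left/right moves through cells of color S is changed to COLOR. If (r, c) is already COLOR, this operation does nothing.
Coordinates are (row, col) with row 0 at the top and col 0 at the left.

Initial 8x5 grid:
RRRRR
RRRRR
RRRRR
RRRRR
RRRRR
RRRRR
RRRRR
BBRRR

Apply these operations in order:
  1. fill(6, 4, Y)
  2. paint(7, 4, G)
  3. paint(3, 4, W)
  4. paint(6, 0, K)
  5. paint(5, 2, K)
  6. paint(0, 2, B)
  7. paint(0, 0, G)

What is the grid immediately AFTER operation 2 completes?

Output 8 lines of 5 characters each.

Answer: YYYYY
YYYYY
YYYYY
YYYYY
YYYYY
YYYYY
YYYYY
BBYYG

Derivation:
After op 1 fill(6,4,Y) [38 cells changed]:
YYYYY
YYYYY
YYYYY
YYYYY
YYYYY
YYYYY
YYYYY
BBYYY
After op 2 paint(7,4,G):
YYYYY
YYYYY
YYYYY
YYYYY
YYYYY
YYYYY
YYYYY
BBYYG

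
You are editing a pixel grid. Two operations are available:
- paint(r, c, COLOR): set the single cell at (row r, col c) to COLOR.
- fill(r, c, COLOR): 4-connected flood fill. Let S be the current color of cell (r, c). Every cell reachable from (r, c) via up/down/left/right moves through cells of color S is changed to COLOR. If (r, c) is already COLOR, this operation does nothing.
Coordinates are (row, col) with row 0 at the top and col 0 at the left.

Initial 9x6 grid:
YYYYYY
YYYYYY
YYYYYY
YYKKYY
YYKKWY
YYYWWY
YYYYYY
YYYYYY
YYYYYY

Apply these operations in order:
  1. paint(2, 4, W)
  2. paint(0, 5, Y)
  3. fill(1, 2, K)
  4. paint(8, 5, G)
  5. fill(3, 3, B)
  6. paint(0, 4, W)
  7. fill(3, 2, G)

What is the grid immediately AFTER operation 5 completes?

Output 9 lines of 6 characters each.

After op 1 paint(2,4,W):
YYYYYY
YYYYYY
YYYYWY
YYKKYY
YYKKWY
YYYWWY
YYYYYY
YYYYYY
YYYYYY
After op 2 paint(0,5,Y):
YYYYYY
YYYYYY
YYYYWY
YYKKYY
YYKKWY
YYYWWY
YYYYYY
YYYYYY
YYYYYY
After op 3 fill(1,2,K) [46 cells changed]:
KKKKKK
KKKKKK
KKKKWK
KKKKKK
KKKKWK
KKKWWK
KKKKKK
KKKKKK
KKKKKK
After op 4 paint(8,5,G):
KKKKKK
KKKKKK
KKKKWK
KKKKKK
KKKKWK
KKKWWK
KKKKKK
KKKKKK
KKKKKG
After op 5 fill(3,3,B) [49 cells changed]:
BBBBBB
BBBBBB
BBBBWB
BBBBBB
BBBBWB
BBBWWB
BBBBBB
BBBBBB
BBBBBG

Answer: BBBBBB
BBBBBB
BBBBWB
BBBBBB
BBBBWB
BBBWWB
BBBBBB
BBBBBB
BBBBBG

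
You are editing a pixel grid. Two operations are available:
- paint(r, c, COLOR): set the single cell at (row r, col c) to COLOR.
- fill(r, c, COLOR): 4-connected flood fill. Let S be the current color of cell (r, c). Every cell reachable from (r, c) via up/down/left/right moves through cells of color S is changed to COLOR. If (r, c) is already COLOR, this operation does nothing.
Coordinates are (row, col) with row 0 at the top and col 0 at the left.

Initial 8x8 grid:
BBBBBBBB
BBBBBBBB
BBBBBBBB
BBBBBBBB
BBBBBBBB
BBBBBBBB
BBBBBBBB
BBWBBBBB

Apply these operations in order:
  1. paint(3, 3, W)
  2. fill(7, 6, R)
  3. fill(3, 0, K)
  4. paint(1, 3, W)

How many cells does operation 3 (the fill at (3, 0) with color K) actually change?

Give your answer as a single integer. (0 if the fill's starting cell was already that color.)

After op 1 paint(3,3,W):
BBBBBBBB
BBBBBBBB
BBBBBBBB
BBBWBBBB
BBBBBBBB
BBBBBBBB
BBBBBBBB
BBWBBBBB
After op 2 fill(7,6,R) [62 cells changed]:
RRRRRRRR
RRRRRRRR
RRRRRRRR
RRRWRRRR
RRRRRRRR
RRRRRRRR
RRRRRRRR
RRWRRRRR
After op 3 fill(3,0,K) [62 cells changed]:
KKKKKKKK
KKKKKKKK
KKKKKKKK
KKKWKKKK
KKKKKKKK
KKKKKKKK
KKKKKKKK
KKWKKKKK

Answer: 62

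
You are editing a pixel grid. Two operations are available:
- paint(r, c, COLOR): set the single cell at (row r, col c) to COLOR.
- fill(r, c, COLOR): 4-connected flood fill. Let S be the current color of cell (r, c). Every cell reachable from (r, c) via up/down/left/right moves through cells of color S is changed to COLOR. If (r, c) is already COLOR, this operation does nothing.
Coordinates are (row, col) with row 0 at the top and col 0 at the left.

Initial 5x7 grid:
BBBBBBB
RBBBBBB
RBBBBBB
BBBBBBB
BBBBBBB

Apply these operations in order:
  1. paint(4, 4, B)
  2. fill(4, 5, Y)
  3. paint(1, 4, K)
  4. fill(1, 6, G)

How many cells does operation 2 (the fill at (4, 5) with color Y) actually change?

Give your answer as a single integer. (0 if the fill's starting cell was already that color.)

Answer: 33

Derivation:
After op 1 paint(4,4,B):
BBBBBBB
RBBBBBB
RBBBBBB
BBBBBBB
BBBBBBB
After op 2 fill(4,5,Y) [33 cells changed]:
YYYYYYY
RYYYYYY
RYYYYYY
YYYYYYY
YYYYYYY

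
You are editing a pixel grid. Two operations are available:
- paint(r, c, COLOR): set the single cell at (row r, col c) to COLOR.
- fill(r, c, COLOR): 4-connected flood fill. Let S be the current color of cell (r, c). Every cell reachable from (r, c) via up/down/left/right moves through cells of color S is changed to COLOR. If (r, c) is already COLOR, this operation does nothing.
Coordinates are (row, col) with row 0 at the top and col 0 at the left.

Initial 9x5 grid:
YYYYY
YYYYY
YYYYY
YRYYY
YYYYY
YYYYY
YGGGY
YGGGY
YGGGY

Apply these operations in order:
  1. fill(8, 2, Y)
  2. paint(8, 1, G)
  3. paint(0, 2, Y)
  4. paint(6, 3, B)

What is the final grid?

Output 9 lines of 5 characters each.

After op 1 fill(8,2,Y) [9 cells changed]:
YYYYY
YYYYY
YYYYY
YRYYY
YYYYY
YYYYY
YYYYY
YYYYY
YYYYY
After op 2 paint(8,1,G):
YYYYY
YYYYY
YYYYY
YRYYY
YYYYY
YYYYY
YYYYY
YYYYY
YGYYY
After op 3 paint(0,2,Y):
YYYYY
YYYYY
YYYYY
YRYYY
YYYYY
YYYYY
YYYYY
YYYYY
YGYYY
After op 4 paint(6,3,B):
YYYYY
YYYYY
YYYYY
YRYYY
YYYYY
YYYYY
YYYBY
YYYYY
YGYYY

Answer: YYYYY
YYYYY
YYYYY
YRYYY
YYYYY
YYYYY
YYYBY
YYYYY
YGYYY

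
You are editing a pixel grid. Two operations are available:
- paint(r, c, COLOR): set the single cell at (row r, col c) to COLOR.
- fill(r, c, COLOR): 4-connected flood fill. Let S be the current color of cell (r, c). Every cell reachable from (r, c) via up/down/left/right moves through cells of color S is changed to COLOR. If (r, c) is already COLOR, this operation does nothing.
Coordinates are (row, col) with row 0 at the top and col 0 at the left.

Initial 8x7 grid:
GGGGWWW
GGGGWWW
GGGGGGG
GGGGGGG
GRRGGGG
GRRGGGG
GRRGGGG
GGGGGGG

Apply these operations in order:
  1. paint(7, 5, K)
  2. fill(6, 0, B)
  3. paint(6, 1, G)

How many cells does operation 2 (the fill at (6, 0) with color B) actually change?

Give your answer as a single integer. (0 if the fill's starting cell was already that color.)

After op 1 paint(7,5,K):
GGGGWWW
GGGGWWW
GGGGGGG
GGGGGGG
GRRGGGG
GRRGGGG
GRRGGGG
GGGGGKG
After op 2 fill(6,0,B) [43 cells changed]:
BBBBWWW
BBBBWWW
BBBBBBB
BBBBBBB
BRRBBBB
BRRBBBB
BRRBBBB
BBBBBKB

Answer: 43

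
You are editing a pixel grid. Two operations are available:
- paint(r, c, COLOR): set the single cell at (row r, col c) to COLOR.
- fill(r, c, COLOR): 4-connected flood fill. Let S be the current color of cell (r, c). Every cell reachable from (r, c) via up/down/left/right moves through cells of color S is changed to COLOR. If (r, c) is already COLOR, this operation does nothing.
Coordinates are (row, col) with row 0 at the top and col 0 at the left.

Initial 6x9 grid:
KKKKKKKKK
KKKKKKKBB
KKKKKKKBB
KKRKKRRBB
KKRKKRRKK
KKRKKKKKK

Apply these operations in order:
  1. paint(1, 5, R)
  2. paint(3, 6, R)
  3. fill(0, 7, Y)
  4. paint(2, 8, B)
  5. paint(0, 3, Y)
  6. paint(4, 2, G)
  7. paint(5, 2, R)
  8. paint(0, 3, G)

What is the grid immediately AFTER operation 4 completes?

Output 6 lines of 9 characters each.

After op 1 paint(1,5,R):
KKKKKKKKK
KKKKKRKBB
KKKKKKKBB
KKRKKRRBB
KKRKKRRKK
KKRKKKKKK
After op 2 paint(3,6,R):
KKKKKKKKK
KKKKKRKBB
KKKKKKKBB
KKRKKRRBB
KKRKKRRKK
KKRKKKKKK
After op 3 fill(0,7,Y) [40 cells changed]:
YYYYYYYYY
YYYYYRYBB
YYYYYYYBB
YYRYYRRBB
YYRYYRRYY
YYRYYYYYY
After op 4 paint(2,8,B):
YYYYYYYYY
YYYYYRYBB
YYYYYYYBB
YYRYYRRBB
YYRYYRRYY
YYRYYYYYY

Answer: YYYYYYYYY
YYYYYRYBB
YYYYYYYBB
YYRYYRRBB
YYRYYRRYY
YYRYYYYYY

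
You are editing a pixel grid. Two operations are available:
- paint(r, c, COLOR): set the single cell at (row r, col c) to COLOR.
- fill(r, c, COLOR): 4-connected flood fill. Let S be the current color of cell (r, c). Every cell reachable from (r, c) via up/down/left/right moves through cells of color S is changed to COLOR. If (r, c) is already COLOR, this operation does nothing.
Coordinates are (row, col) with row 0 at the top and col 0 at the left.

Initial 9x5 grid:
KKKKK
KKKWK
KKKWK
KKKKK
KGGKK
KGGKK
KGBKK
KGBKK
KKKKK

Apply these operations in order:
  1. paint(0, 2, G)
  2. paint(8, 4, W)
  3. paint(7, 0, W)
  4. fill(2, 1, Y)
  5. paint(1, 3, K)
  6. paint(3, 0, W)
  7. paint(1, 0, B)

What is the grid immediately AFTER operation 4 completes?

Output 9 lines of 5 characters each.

Answer: YYGYY
YYYWY
YYYWY
YYYYY
YGGYY
YGGYY
YGBYY
WGBYY
YYYYW

Derivation:
After op 1 paint(0,2,G):
KKGKK
KKKWK
KKKWK
KKKKK
KGGKK
KGGKK
KGBKK
KGBKK
KKKKK
After op 2 paint(8,4,W):
KKGKK
KKKWK
KKKWK
KKKKK
KGGKK
KGGKK
KGBKK
KGBKK
KKKKW
After op 3 paint(7,0,W):
KKGKK
KKKWK
KKKWK
KKKKK
KGGKK
KGGKK
KGBKK
WGBKK
KKKKW
After op 4 fill(2,1,Y) [32 cells changed]:
YYGYY
YYYWY
YYYWY
YYYYY
YGGYY
YGGYY
YGBYY
WGBYY
YYYYW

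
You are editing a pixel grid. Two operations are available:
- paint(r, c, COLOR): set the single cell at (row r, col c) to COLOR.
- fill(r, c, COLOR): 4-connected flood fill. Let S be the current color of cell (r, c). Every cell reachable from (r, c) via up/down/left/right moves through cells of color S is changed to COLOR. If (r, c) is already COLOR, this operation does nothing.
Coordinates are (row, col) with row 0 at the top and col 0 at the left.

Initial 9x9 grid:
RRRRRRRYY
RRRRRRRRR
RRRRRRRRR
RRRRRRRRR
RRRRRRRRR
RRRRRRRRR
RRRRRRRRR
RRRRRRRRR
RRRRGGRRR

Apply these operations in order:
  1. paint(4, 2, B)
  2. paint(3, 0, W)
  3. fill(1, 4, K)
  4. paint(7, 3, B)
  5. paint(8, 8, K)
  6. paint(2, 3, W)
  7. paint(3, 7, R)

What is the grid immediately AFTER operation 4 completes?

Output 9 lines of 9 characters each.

After op 1 paint(4,2,B):
RRRRRRRYY
RRRRRRRRR
RRRRRRRRR
RRRRRRRRR
RRBRRRRRR
RRRRRRRRR
RRRRRRRRR
RRRRRRRRR
RRRRGGRRR
After op 2 paint(3,0,W):
RRRRRRRYY
RRRRRRRRR
RRRRRRRRR
WRRRRRRRR
RRBRRRRRR
RRRRRRRRR
RRRRRRRRR
RRRRRRRRR
RRRRGGRRR
After op 3 fill(1,4,K) [75 cells changed]:
KKKKKKKYY
KKKKKKKKK
KKKKKKKKK
WKKKKKKKK
KKBKKKKKK
KKKKKKKKK
KKKKKKKKK
KKKKKKKKK
KKKKGGKKK
After op 4 paint(7,3,B):
KKKKKKKYY
KKKKKKKKK
KKKKKKKKK
WKKKKKKKK
KKBKKKKKK
KKKKKKKKK
KKKKKKKKK
KKKBKKKKK
KKKKGGKKK

Answer: KKKKKKKYY
KKKKKKKKK
KKKKKKKKK
WKKKKKKKK
KKBKKKKKK
KKKKKKKKK
KKKKKKKKK
KKKBKKKKK
KKKKGGKKK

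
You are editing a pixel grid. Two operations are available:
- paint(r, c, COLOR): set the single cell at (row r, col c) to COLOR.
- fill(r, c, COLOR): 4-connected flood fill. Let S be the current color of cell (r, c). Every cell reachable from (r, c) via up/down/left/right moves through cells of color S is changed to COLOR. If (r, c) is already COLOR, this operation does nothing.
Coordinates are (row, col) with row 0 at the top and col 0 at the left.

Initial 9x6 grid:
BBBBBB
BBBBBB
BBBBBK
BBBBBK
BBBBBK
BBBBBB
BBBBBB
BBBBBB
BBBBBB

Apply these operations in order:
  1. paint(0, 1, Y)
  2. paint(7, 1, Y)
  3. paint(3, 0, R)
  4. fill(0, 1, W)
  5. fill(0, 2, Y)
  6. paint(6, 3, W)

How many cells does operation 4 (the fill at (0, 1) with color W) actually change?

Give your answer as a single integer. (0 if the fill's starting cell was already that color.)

After op 1 paint(0,1,Y):
BYBBBB
BBBBBB
BBBBBK
BBBBBK
BBBBBK
BBBBBB
BBBBBB
BBBBBB
BBBBBB
After op 2 paint(7,1,Y):
BYBBBB
BBBBBB
BBBBBK
BBBBBK
BBBBBK
BBBBBB
BBBBBB
BYBBBB
BBBBBB
After op 3 paint(3,0,R):
BYBBBB
BBBBBB
BBBBBK
RBBBBK
BBBBBK
BBBBBB
BBBBBB
BYBBBB
BBBBBB
After op 4 fill(0,1,W) [1 cells changed]:
BWBBBB
BBBBBB
BBBBBK
RBBBBK
BBBBBK
BBBBBB
BBBBBB
BYBBBB
BBBBBB

Answer: 1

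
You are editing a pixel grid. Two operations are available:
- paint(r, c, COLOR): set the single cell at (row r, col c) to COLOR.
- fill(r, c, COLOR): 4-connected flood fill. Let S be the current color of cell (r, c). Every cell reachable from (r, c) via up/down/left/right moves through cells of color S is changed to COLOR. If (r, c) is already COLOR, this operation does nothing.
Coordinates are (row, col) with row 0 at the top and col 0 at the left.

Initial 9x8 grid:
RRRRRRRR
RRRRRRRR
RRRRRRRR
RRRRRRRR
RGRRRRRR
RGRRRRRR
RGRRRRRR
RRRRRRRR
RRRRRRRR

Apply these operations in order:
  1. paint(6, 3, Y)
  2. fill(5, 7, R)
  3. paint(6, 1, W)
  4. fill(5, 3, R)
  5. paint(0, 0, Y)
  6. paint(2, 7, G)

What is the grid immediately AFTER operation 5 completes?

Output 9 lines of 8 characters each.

After op 1 paint(6,3,Y):
RRRRRRRR
RRRRRRRR
RRRRRRRR
RRRRRRRR
RGRRRRRR
RGRRRRRR
RGRYRRRR
RRRRRRRR
RRRRRRRR
After op 2 fill(5,7,R) [0 cells changed]:
RRRRRRRR
RRRRRRRR
RRRRRRRR
RRRRRRRR
RGRRRRRR
RGRRRRRR
RGRYRRRR
RRRRRRRR
RRRRRRRR
After op 3 paint(6,1,W):
RRRRRRRR
RRRRRRRR
RRRRRRRR
RRRRRRRR
RGRRRRRR
RGRRRRRR
RWRYRRRR
RRRRRRRR
RRRRRRRR
After op 4 fill(5,3,R) [0 cells changed]:
RRRRRRRR
RRRRRRRR
RRRRRRRR
RRRRRRRR
RGRRRRRR
RGRRRRRR
RWRYRRRR
RRRRRRRR
RRRRRRRR
After op 5 paint(0,0,Y):
YRRRRRRR
RRRRRRRR
RRRRRRRR
RRRRRRRR
RGRRRRRR
RGRRRRRR
RWRYRRRR
RRRRRRRR
RRRRRRRR

Answer: YRRRRRRR
RRRRRRRR
RRRRRRRR
RRRRRRRR
RGRRRRRR
RGRRRRRR
RWRYRRRR
RRRRRRRR
RRRRRRRR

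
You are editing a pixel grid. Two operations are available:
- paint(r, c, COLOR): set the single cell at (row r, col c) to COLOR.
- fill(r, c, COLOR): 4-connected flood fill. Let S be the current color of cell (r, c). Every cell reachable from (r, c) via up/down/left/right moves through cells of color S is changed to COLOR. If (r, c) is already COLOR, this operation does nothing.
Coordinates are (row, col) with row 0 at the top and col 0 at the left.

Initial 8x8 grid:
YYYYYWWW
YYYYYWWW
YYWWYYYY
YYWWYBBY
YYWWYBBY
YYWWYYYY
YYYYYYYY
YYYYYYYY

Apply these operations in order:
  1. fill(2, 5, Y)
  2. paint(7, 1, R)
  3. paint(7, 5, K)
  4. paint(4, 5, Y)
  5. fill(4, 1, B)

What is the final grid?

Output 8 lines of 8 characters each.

Answer: BBBBBWWW
BBBBBWWW
BBWWBBBB
BBWWBBBB
BBWWBBBB
BBWWBBBB
BBBBBBBB
BRBBBKBB

Derivation:
After op 1 fill(2,5,Y) [0 cells changed]:
YYYYYWWW
YYYYYWWW
YYWWYYYY
YYWWYBBY
YYWWYBBY
YYWWYYYY
YYYYYYYY
YYYYYYYY
After op 2 paint(7,1,R):
YYYYYWWW
YYYYYWWW
YYWWYYYY
YYWWYBBY
YYWWYBBY
YYWWYYYY
YYYYYYYY
YRYYYYYY
After op 3 paint(7,5,K):
YYYYYWWW
YYYYYWWW
YYWWYYYY
YYWWYBBY
YYWWYBBY
YYWWYYYY
YYYYYYYY
YRYYYKYY
After op 4 paint(4,5,Y):
YYYYYWWW
YYYYYWWW
YYWWYYYY
YYWWYBBY
YYWWYYBY
YYWWYYYY
YYYYYYYY
YRYYYKYY
After op 5 fill(4,1,B) [45 cells changed]:
BBBBBWWW
BBBBBWWW
BBWWBBBB
BBWWBBBB
BBWWBBBB
BBWWBBBB
BBBBBBBB
BRBBBKBB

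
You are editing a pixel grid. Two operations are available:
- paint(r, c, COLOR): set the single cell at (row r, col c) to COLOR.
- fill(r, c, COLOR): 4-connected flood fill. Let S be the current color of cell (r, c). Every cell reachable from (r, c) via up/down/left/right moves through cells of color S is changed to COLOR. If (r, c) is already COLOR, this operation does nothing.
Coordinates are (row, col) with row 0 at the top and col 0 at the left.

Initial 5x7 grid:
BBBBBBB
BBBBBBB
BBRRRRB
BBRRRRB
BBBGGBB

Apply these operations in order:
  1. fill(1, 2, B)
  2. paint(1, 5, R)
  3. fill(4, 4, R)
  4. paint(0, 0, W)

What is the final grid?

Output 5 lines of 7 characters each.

Answer: WBBBBBB
BBBBBRB
BBRRRRB
BBRRRRB
BBBRRBB

Derivation:
After op 1 fill(1,2,B) [0 cells changed]:
BBBBBBB
BBBBBBB
BBRRRRB
BBRRRRB
BBBGGBB
After op 2 paint(1,5,R):
BBBBBBB
BBBBBRB
BBRRRRB
BBRRRRB
BBBGGBB
After op 3 fill(4,4,R) [2 cells changed]:
BBBBBBB
BBBBBRB
BBRRRRB
BBRRRRB
BBBRRBB
After op 4 paint(0,0,W):
WBBBBBB
BBBBBRB
BBRRRRB
BBRRRRB
BBBRRBB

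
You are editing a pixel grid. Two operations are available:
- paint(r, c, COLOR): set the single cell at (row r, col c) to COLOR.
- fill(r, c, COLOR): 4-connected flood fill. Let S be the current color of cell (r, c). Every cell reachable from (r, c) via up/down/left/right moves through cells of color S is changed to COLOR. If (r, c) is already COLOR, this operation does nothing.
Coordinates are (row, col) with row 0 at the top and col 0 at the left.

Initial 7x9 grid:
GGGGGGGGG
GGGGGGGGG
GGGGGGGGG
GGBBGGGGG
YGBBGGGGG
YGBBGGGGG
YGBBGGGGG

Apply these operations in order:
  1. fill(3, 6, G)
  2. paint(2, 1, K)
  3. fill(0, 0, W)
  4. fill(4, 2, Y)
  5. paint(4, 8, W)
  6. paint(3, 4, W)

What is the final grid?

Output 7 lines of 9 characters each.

Answer: WWWWWWWWW
WWWWWWWWW
WKWWWWWWW
WWYYWWWWW
YWYYWWWWW
YWYYWWWWW
YWYYWWWWW

Derivation:
After op 1 fill(3,6,G) [0 cells changed]:
GGGGGGGGG
GGGGGGGGG
GGGGGGGGG
GGBBGGGGG
YGBBGGGGG
YGBBGGGGG
YGBBGGGGG
After op 2 paint(2,1,K):
GGGGGGGGG
GGGGGGGGG
GKGGGGGGG
GGBBGGGGG
YGBBGGGGG
YGBBGGGGG
YGBBGGGGG
After op 3 fill(0,0,W) [51 cells changed]:
WWWWWWWWW
WWWWWWWWW
WKWWWWWWW
WWBBWWWWW
YWBBWWWWW
YWBBWWWWW
YWBBWWWWW
After op 4 fill(4,2,Y) [8 cells changed]:
WWWWWWWWW
WWWWWWWWW
WKWWWWWWW
WWYYWWWWW
YWYYWWWWW
YWYYWWWWW
YWYYWWWWW
After op 5 paint(4,8,W):
WWWWWWWWW
WWWWWWWWW
WKWWWWWWW
WWYYWWWWW
YWYYWWWWW
YWYYWWWWW
YWYYWWWWW
After op 6 paint(3,4,W):
WWWWWWWWW
WWWWWWWWW
WKWWWWWWW
WWYYWWWWW
YWYYWWWWW
YWYYWWWWW
YWYYWWWWW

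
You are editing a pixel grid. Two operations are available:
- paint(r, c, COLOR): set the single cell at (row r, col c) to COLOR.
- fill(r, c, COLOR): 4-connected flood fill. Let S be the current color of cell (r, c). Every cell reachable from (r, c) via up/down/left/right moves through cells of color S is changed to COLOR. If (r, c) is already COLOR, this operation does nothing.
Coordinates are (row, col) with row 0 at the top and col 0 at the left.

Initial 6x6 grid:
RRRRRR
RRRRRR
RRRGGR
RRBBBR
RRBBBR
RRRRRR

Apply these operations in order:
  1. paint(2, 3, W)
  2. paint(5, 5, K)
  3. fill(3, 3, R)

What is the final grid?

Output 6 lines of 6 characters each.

Answer: RRRRRR
RRRRRR
RRRWGR
RRRRRR
RRRRRR
RRRRRK

Derivation:
After op 1 paint(2,3,W):
RRRRRR
RRRRRR
RRRWGR
RRBBBR
RRBBBR
RRRRRR
After op 2 paint(5,5,K):
RRRRRR
RRRRRR
RRRWGR
RRBBBR
RRBBBR
RRRRRK
After op 3 fill(3,3,R) [6 cells changed]:
RRRRRR
RRRRRR
RRRWGR
RRRRRR
RRRRRR
RRRRRK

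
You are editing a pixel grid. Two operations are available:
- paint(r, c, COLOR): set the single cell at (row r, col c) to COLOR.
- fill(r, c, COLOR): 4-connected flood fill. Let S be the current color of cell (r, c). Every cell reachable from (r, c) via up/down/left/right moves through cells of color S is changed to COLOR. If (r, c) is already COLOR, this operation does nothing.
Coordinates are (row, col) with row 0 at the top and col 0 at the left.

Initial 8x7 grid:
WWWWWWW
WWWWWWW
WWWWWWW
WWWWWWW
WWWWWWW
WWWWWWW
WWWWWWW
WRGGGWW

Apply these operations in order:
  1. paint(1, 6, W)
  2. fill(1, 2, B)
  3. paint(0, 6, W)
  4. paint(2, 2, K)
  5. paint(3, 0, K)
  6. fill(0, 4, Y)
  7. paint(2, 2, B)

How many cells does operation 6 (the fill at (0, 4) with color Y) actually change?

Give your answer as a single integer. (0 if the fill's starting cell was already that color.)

After op 1 paint(1,6,W):
WWWWWWW
WWWWWWW
WWWWWWW
WWWWWWW
WWWWWWW
WWWWWWW
WWWWWWW
WRGGGWW
After op 2 fill(1,2,B) [52 cells changed]:
BBBBBBB
BBBBBBB
BBBBBBB
BBBBBBB
BBBBBBB
BBBBBBB
BBBBBBB
BRGGGBB
After op 3 paint(0,6,W):
BBBBBBW
BBBBBBB
BBBBBBB
BBBBBBB
BBBBBBB
BBBBBBB
BBBBBBB
BRGGGBB
After op 4 paint(2,2,K):
BBBBBBW
BBBBBBB
BBKBBBB
BBBBBBB
BBBBBBB
BBBBBBB
BBBBBBB
BRGGGBB
After op 5 paint(3,0,K):
BBBBBBW
BBBBBBB
BBKBBBB
KBBBBBB
BBBBBBB
BBBBBBB
BBBBBBB
BRGGGBB
After op 6 fill(0,4,Y) [49 cells changed]:
YYYYYYW
YYYYYYY
YYKYYYY
KYYYYYY
YYYYYYY
YYYYYYY
YYYYYYY
YRGGGYY

Answer: 49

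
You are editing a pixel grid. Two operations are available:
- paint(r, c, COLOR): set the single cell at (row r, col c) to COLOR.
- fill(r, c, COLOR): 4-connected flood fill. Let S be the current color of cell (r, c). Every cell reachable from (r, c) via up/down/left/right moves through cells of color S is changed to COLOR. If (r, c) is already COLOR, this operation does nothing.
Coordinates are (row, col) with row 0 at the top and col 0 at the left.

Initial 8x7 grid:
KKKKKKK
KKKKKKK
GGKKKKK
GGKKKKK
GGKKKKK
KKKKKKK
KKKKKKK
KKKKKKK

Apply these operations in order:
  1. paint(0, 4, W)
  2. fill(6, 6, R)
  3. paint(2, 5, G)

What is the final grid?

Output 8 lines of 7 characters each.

After op 1 paint(0,4,W):
KKKKWKK
KKKKKKK
GGKKKKK
GGKKKKK
GGKKKKK
KKKKKKK
KKKKKKK
KKKKKKK
After op 2 fill(6,6,R) [49 cells changed]:
RRRRWRR
RRRRRRR
GGRRRRR
GGRRRRR
GGRRRRR
RRRRRRR
RRRRRRR
RRRRRRR
After op 3 paint(2,5,G):
RRRRWRR
RRRRRRR
GGRRRGR
GGRRRRR
GGRRRRR
RRRRRRR
RRRRRRR
RRRRRRR

Answer: RRRRWRR
RRRRRRR
GGRRRGR
GGRRRRR
GGRRRRR
RRRRRRR
RRRRRRR
RRRRRRR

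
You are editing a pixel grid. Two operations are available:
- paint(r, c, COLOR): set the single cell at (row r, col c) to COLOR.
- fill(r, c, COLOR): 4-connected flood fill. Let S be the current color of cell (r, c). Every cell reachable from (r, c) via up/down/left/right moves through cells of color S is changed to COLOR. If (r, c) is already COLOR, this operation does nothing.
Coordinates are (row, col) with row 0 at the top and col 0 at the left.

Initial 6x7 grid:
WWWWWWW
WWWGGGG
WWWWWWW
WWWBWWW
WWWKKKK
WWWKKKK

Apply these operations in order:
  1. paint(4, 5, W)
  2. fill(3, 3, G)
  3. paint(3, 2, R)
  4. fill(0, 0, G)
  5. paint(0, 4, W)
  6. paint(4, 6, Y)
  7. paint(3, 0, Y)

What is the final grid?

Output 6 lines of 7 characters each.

Answer: GGGGWGG
GGGGGGG
GGGGGGG
YGRGGGG
GGGKKGY
GGGKKKK

Derivation:
After op 1 paint(4,5,W):
WWWWWWW
WWWGGGG
WWWWWWW
WWWBWWW
WWWKKWK
WWWKKKK
After op 2 fill(3,3,G) [1 cells changed]:
WWWWWWW
WWWGGGG
WWWWWWW
WWWGWWW
WWWKKWK
WWWKKKK
After op 3 paint(3,2,R):
WWWWWWW
WWWGGGG
WWWWWWW
WWRGWWW
WWWKKWK
WWWKKKK
After op 4 fill(0,0,G) [29 cells changed]:
GGGGGGG
GGGGGGG
GGGGGGG
GGRGGGG
GGGKKGK
GGGKKKK
After op 5 paint(0,4,W):
GGGGWGG
GGGGGGG
GGGGGGG
GGRGGGG
GGGKKGK
GGGKKKK
After op 6 paint(4,6,Y):
GGGGWGG
GGGGGGG
GGGGGGG
GGRGGGG
GGGKKGY
GGGKKKK
After op 7 paint(3,0,Y):
GGGGWGG
GGGGGGG
GGGGGGG
YGRGGGG
GGGKKGY
GGGKKKK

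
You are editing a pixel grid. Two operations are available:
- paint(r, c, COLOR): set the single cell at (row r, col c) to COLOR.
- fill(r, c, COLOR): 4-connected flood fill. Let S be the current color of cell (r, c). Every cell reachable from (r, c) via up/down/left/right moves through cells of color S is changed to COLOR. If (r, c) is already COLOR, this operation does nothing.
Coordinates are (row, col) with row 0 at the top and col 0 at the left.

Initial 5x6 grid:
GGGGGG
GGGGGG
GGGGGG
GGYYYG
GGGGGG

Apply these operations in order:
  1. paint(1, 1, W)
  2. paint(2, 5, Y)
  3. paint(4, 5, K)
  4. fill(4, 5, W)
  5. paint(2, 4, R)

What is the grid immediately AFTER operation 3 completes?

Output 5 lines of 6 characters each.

Answer: GGGGGG
GWGGGG
GGGGGY
GGYYYG
GGGGGK

Derivation:
After op 1 paint(1,1,W):
GGGGGG
GWGGGG
GGGGGG
GGYYYG
GGGGGG
After op 2 paint(2,5,Y):
GGGGGG
GWGGGG
GGGGGY
GGYYYG
GGGGGG
After op 3 paint(4,5,K):
GGGGGG
GWGGGG
GGGGGY
GGYYYG
GGGGGK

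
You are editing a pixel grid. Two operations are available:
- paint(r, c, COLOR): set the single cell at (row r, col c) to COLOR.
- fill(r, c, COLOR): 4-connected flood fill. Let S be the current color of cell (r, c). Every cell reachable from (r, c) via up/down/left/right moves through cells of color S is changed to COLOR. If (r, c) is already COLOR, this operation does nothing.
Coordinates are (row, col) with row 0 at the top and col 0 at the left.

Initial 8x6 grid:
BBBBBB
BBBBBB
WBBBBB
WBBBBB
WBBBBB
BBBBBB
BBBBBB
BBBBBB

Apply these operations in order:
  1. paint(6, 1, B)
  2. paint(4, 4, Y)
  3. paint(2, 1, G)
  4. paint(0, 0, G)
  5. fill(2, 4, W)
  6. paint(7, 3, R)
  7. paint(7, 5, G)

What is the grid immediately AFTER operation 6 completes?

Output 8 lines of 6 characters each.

After op 1 paint(6,1,B):
BBBBBB
BBBBBB
WBBBBB
WBBBBB
WBBBBB
BBBBBB
BBBBBB
BBBBBB
After op 2 paint(4,4,Y):
BBBBBB
BBBBBB
WBBBBB
WBBBBB
WBBBYB
BBBBBB
BBBBBB
BBBBBB
After op 3 paint(2,1,G):
BBBBBB
BBBBBB
WGBBBB
WBBBBB
WBBBYB
BBBBBB
BBBBBB
BBBBBB
After op 4 paint(0,0,G):
GBBBBB
BBBBBB
WGBBBB
WBBBBB
WBBBYB
BBBBBB
BBBBBB
BBBBBB
After op 5 fill(2,4,W) [42 cells changed]:
GWWWWW
WWWWWW
WGWWWW
WWWWWW
WWWWYW
WWWWWW
WWWWWW
WWWWWW
After op 6 paint(7,3,R):
GWWWWW
WWWWWW
WGWWWW
WWWWWW
WWWWYW
WWWWWW
WWWWWW
WWWRWW

Answer: GWWWWW
WWWWWW
WGWWWW
WWWWWW
WWWWYW
WWWWWW
WWWWWW
WWWRWW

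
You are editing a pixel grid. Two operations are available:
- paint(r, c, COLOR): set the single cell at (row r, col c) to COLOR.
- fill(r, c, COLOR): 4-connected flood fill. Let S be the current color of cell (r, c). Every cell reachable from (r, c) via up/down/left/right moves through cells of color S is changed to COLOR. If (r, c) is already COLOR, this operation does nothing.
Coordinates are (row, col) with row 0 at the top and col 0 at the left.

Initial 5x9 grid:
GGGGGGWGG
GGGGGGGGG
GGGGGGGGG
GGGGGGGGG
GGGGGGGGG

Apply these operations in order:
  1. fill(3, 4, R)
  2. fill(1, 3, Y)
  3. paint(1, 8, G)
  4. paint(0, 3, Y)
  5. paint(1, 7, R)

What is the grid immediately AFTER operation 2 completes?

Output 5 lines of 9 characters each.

Answer: YYYYYYWYY
YYYYYYYYY
YYYYYYYYY
YYYYYYYYY
YYYYYYYYY

Derivation:
After op 1 fill(3,4,R) [44 cells changed]:
RRRRRRWRR
RRRRRRRRR
RRRRRRRRR
RRRRRRRRR
RRRRRRRRR
After op 2 fill(1,3,Y) [44 cells changed]:
YYYYYYWYY
YYYYYYYYY
YYYYYYYYY
YYYYYYYYY
YYYYYYYYY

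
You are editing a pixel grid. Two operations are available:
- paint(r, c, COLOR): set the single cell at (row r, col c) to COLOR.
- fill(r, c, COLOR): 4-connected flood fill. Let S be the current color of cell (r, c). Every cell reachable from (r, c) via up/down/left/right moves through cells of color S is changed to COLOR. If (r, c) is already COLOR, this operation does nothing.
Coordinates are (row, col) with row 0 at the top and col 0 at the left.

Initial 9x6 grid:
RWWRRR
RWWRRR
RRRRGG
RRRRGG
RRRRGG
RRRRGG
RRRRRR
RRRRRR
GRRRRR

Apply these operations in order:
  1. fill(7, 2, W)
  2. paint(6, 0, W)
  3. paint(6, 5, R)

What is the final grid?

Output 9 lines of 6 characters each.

After op 1 fill(7,2,W) [41 cells changed]:
WWWWWW
WWWWWW
WWWWGG
WWWWGG
WWWWGG
WWWWGG
WWWWWW
WWWWWW
GWWWWW
After op 2 paint(6,0,W):
WWWWWW
WWWWWW
WWWWGG
WWWWGG
WWWWGG
WWWWGG
WWWWWW
WWWWWW
GWWWWW
After op 3 paint(6,5,R):
WWWWWW
WWWWWW
WWWWGG
WWWWGG
WWWWGG
WWWWGG
WWWWWR
WWWWWW
GWWWWW

Answer: WWWWWW
WWWWWW
WWWWGG
WWWWGG
WWWWGG
WWWWGG
WWWWWR
WWWWWW
GWWWWW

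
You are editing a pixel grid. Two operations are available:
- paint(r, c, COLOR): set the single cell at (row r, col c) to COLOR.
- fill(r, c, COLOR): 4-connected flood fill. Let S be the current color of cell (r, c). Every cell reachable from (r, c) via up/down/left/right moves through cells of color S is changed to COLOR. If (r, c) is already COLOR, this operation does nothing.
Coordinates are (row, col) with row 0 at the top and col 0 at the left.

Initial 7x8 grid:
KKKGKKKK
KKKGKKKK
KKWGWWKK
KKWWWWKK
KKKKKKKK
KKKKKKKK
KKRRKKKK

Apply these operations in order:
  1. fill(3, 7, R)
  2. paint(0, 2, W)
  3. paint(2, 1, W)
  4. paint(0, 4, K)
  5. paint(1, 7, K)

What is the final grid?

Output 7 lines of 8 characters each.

Answer: RRWGKRRR
RRRGRRRK
RWWGWWRR
RRWWWWRR
RRRRRRRR
RRRRRRRR
RRRRRRRR

Derivation:
After op 1 fill(3,7,R) [44 cells changed]:
RRRGRRRR
RRRGRRRR
RRWGWWRR
RRWWWWRR
RRRRRRRR
RRRRRRRR
RRRRRRRR
After op 2 paint(0,2,W):
RRWGRRRR
RRRGRRRR
RRWGWWRR
RRWWWWRR
RRRRRRRR
RRRRRRRR
RRRRRRRR
After op 3 paint(2,1,W):
RRWGRRRR
RRRGRRRR
RWWGWWRR
RRWWWWRR
RRRRRRRR
RRRRRRRR
RRRRRRRR
After op 4 paint(0,4,K):
RRWGKRRR
RRRGRRRR
RWWGWWRR
RRWWWWRR
RRRRRRRR
RRRRRRRR
RRRRRRRR
After op 5 paint(1,7,K):
RRWGKRRR
RRRGRRRK
RWWGWWRR
RRWWWWRR
RRRRRRRR
RRRRRRRR
RRRRRRRR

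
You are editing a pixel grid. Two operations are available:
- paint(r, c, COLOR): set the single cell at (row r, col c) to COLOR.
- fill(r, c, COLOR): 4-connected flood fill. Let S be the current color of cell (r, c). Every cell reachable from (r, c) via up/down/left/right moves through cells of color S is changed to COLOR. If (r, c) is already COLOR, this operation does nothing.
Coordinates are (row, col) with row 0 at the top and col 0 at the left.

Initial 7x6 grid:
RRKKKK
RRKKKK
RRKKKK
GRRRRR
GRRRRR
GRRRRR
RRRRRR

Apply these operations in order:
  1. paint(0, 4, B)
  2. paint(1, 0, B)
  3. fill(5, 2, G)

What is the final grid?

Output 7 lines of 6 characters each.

Answer: GGKKBK
BGKKKK
GGKKKK
GGGGGG
GGGGGG
GGGGGG
GGGGGG

Derivation:
After op 1 paint(0,4,B):
RRKKBK
RRKKKK
RRKKKK
GRRRRR
GRRRRR
GRRRRR
RRRRRR
After op 2 paint(1,0,B):
RRKKBK
BRKKKK
RRKKKK
GRRRRR
GRRRRR
GRRRRR
RRRRRR
After op 3 fill(5,2,G) [26 cells changed]:
GGKKBK
BGKKKK
GGKKKK
GGGGGG
GGGGGG
GGGGGG
GGGGGG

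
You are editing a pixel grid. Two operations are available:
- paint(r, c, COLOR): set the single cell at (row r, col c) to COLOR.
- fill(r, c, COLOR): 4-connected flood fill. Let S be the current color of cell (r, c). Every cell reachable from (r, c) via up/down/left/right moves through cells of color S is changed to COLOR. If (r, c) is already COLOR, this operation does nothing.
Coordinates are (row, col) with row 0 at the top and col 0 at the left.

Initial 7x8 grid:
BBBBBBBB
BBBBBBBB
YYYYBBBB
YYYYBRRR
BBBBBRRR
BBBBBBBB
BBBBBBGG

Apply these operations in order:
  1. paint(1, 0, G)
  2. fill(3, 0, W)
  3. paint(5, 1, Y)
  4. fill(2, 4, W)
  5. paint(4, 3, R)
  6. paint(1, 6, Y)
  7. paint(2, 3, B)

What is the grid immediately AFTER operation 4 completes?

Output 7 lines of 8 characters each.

Answer: WWWWWWWW
GWWWWWWW
WWWWWWWW
WWWWWRRR
WWWWWRRR
WYWWWWWW
WWWWWWGG

Derivation:
After op 1 paint(1,0,G):
BBBBBBBB
GBBBBBBB
YYYYBBBB
YYYYBRRR
BBBBBRRR
BBBBBBBB
BBBBBBGG
After op 2 fill(3,0,W) [8 cells changed]:
BBBBBBBB
GBBBBBBB
WWWWBBBB
WWWWBRRR
BBBBBRRR
BBBBBBBB
BBBBBBGG
After op 3 paint(5,1,Y):
BBBBBBBB
GBBBBBBB
WWWWBBBB
WWWWBRRR
BBBBBRRR
BYBBBBBB
BBBBBBGG
After op 4 fill(2,4,W) [38 cells changed]:
WWWWWWWW
GWWWWWWW
WWWWWWWW
WWWWWRRR
WWWWWRRR
WYWWWWWW
WWWWWWGG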